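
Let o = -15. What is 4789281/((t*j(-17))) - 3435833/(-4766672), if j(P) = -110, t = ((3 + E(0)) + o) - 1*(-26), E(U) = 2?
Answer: -49187251243/18080480 ≈ -2720.5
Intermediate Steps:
t = 16 (t = ((3 + 2) - 15) - 1*(-26) = (5 - 15) + 26 = -10 + 26 = 16)
4789281/((t*j(-17))) - 3435833/(-4766672) = 4789281/((16*(-110))) - 3435833/(-4766672) = 4789281/(-1760) - 3435833*(-1/4766672) = 4789281*(-1/1760) + 118477/164368 = -4789281/1760 + 118477/164368 = -49187251243/18080480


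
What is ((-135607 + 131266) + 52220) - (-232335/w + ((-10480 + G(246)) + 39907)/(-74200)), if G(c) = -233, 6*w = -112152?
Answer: 2074653535089/43342075 ≈ 47867.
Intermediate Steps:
w = -18692 (w = (⅙)*(-112152) = -18692)
((-135607 + 131266) + 52220) - (-232335/w + ((-10480 + G(246)) + 39907)/(-74200)) = ((-135607 + 131266) + 52220) - (-232335/(-18692) + ((-10480 - 233) + 39907)/(-74200)) = (-4341 + 52220) - (-232335*(-1/18692) + (-10713 + 39907)*(-1/74200)) = 47879 - (232335/18692 + 29194*(-1/74200)) = 47879 - (232335/18692 - 14597/37100) = 47879 - 1*521673836/43342075 = 47879 - 521673836/43342075 = 2074653535089/43342075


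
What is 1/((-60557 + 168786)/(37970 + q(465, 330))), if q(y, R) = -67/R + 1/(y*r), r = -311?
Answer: 40267349377/114777936790 ≈ 0.35083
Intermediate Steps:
q(y, R) = -67/R - 1/(311*y) (q(y, R) = -67/R + 1/(y*(-311)) = -67/R - 1/311/y = -67/R - 1/(311*y))
1/((-60557 + 168786)/(37970 + q(465, 330))) = 1/((-60557 + 168786)/(37970 + (-67/330 - 1/311/465))) = 1/(108229/(37970 + (-67*1/330 - 1/311*1/465))) = 1/(108229/(37970 + (-67/330 - 1/144615))) = 1/(108229/(37970 - 215323/1060510)) = 1/(108229/(40267349377/1060510)) = 1/(108229*(1060510/40267349377)) = 1/(114777936790/40267349377) = 40267349377/114777936790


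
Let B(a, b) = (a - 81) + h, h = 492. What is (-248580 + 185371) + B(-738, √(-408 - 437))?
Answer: -63536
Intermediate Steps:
B(a, b) = 411 + a (B(a, b) = (a - 81) + 492 = (-81 + a) + 492 = 411 + a)
(-248580 + 185371) + B(-738, √(-408 - 437)) = (-248580 + 185371) + (411 - 738) = -63209 - 327 = -63536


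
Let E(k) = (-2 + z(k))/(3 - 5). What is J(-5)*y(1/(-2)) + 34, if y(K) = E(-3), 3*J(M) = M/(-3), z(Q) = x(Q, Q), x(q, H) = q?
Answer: 637/18 ≈ 35.389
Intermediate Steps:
z(Q) = Q
J(M) = -M/9 (J(M) = (M/(-3))/3 = (M*(-⅓))/3 = (-M/3)/3 = -M/9)
E(k) = 1 - k/2 (E(k) = (-2 + k)/(3 - 5) = (-2 + k)/(-2) = (-2 + k)*(-½) = 1 - k/2)
y(K) = 5/2 (y(K) = 1 - ½*(-3) = 1 + 3/2 = 5/2)
J(-5)*y(1/(-2)) + 34 = -⅑*(-5)*(5/2) + 34 = (5/9)*(5/2) + 34 = 25/18 + 34 = 637/18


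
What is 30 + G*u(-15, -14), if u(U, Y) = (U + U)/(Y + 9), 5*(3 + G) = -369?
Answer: -2154/5 ≈ -430.80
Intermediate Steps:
G = -384/5 (G = -3 + (⅕)*(-369) = -3 - 369/5 = -384/5 ≈ -76.800)
u(U, Y) = 2*U/(9 + Y) (u(U, Y) = (2*U)/(9 + Y) = 2*U/(9 + Y))
30 + G*u(-15, -14) = 30 - 768*(-15)/(5*(9 - 14)) = 30 - 768*(-15)/(5*(-5)) = 30 - 768*(-15)*(-1)/(5*5) = 30 - 384/5*6 = 30 - 2304/5 = -2154/5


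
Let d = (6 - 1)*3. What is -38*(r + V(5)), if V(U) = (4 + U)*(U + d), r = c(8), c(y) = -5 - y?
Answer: -6346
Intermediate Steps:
d = 15 (d = 5*3 = 15)
r = -13 (r = -5 - 1*8 = -5 - 8 = -13)
V(U) = (4 + U)*(15 + U) (V(U) = (4 + U)*(U + 15) = (4 + U)*(15 + U))
-38*(r + V(5)) = -38*(-13 + (60 + 5² + 19*5)) = -38*(-13 + (60 + 25 + 95)) = -38*(-13 + 180) = -38*167 = -6346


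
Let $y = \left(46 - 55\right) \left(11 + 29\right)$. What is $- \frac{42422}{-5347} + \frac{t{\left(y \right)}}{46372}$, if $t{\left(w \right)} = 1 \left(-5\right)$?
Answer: $\frac{1967166249}{247951084} \approx 7.9337$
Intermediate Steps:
$y = -360$ ($y = \left(-9\right) 40 = -360$)
$t{\left(w \right)} = -5$
$- \frac{42422}{-5347} + \frac{t{\left(y \right)}}{46372} = - \frac{42422}{-5347} - \frac{5}{46372} = \left(-42422\right) \left(- \frac{1}{5347}\right) - \frac{5}{46372} = \frac{42422}{5347} - \frac{5}{46372} = \frac{1967166249}{247951084}$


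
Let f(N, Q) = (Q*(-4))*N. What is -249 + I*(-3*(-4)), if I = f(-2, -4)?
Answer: -633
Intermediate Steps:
f(N, Q) = -4*N*Q (f(N, Q) = (-4*Q)*N = -4*N*Q)
I = -32 (I = -4*(-2)*(-4) = -32)
-249 + I*(-3*(-4)) = -249 - (-96)*(-4) = -249 - 32*12 = -249 - 384 = -633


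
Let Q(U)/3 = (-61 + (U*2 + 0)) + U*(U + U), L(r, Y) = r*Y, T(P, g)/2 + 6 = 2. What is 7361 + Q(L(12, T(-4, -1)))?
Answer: 61898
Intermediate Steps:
T(P, g) = -8 (T(P, g) = -12 + 2*2 = -12 + 4 = -8)
L(r, Y) = Y*r
Q(U) = -183 + 6*U + 6*U**2 (Q(U) = 3*((-61 + (U*2 + 0)) + U*(U + U)) = 3*((-61 + (2*U + 0)) + U*(2*U)) = 3*((-61 + 2*U) + 2*U**2) = 3*(-61 + 2*U + 2*U**2) = -183 + 6*U + 6*U**2)
7361 + Q(L(12, T(-4, -1))) = 7361 + (-183 + 6*(-8*12) + 6*(-8*12)**2) = 7361 + (-183 + 6*(-96) + 6*(-96)**2) = 7361 + (-183 - 576 + 6*9216) = 7361 + (-183 - 576 + 55296) = 7361 + 54537 = 61898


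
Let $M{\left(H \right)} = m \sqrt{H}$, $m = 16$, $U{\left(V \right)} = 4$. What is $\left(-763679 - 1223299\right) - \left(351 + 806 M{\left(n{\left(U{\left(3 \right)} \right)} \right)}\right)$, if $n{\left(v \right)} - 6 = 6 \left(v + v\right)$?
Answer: $-1987329 - 38688 \sqrt{6} \approx -2.0821 \cdot 10^{6}$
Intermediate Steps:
$n{\left(v \right)} = 6 + 12 v$ ($n{\left(v \right)} = 6 + 6 \left(v + v\right) = 6 + 6 \cdot 2 v = 6 + 12 v$)
$M{\left(H \right)} = 16 \sqrt{H}$
$\left(-763679 - 1223299\right) - \left(351 + 806 M{\left(n{\left(U{\left(3 \right)} \right)} \right)}\right) = \left(-763679 - 1223299\right) - \left(351 + 806 \cdot 16 \sqrt{6 + 12 \cdot 4}\right) = \left(-763679 - 1223299\right) - \left(351 + 806 \cdot 16 \sqrt{6 + 48}\right) = -1986978 - \left(351 + 806 \cdot 16 \sqrt{54}\right) = -1986978 - \left(351 + 806 \cdot 16 \cdot 3 \sqrt{6}\right) = -1986978 - \left(351 + 806 \cdot 48 \sqrt{6}\right) = -1986978 - \left(351 + 38688 \sqrt{6}\right) = -1987329 - 38688 \sqrt{6}$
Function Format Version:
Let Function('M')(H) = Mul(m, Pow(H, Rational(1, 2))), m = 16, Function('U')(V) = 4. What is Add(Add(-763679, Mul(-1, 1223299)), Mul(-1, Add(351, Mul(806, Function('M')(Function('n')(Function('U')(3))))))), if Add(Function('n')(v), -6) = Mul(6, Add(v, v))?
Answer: Add(-1987329, Mul(-38688, Pow(6, Rational(1, 2)))) ≈ -2.0821e+6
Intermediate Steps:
Function('n')(v) = Add(6, Mul(12, v)) (Function('n')(v) = Add(6, Mul(6, Add(v, v))) = Add(6, Mul(6, Mul(2, v))) = Add(6, Mul(12, v)))
Function('M')(H) = Mul(16, Pow(H, Rational(1, 2)))
Add(Add(-763679, Mul(-1, 1223299)), Mul(-1, Add(351, Mul(806, Function('M')(Function('n')(Function('U')(3))))))) = Add(Add(-763679, Mul(-1, 1223299)), Mul(-1, Add(351, Mul(806, Mul(16, Pow(Add(6, Mul(12, 4)), Rational(1, 2))))))) = Add(Add(-763679, -1223299), Mul(-1, Add(351, Mul(806, Mul(16, Pow(Add(6, 48), Rational(1, 2))))))) = Add(-1986978, Mul(-1, Add(351, Mul(806, Mul(16, Pow(54, Rational(1, 2))))))) = Add(-1986978, Mul(-1, Add(351, Mul(806, Mul(16, Mul(3, Pow(6, Rational(1, 2)))))))) = Add(-1986978, Mul(-1, Add(351, Mul(806, Mul(48, Pow(6, Rational(1, 2))))))) = Add(-1986978, Mul(-1, Add(351, Mul(38688, Pow(6, Rational(1, 2)))))) = Add(-1986978, Add(-351, Mul(-38688, Pow(6, Rational(1, 2))))) = Add(-1987329, Mul(-38688, Pow(6, Rational(1, 2))))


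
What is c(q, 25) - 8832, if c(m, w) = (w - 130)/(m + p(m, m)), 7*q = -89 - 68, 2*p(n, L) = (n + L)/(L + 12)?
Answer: -30487843/3454 ≈ -8826.8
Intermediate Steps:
p(n, L) = (L + n)/(2*(12 + L)) (p(n, L) = ((n + L)/(L + 12))/2 = ((L + n)/(12 + L))/2 = (L + n)/(2*(12 + L)))
q = -157/7 (q = (-89 - 68)/7 = (1/7)*(-157) = -157/7 ≈ -22.429)
c(m, w) = (-130 + w)/(m + m/(12 + m)) (c(m, w) = (w - 130)/(m + (m + m)/(2*(12 + m))) = (-130 + w)/(m + (2*m)/(2*(12 + m))) = (-130 + w)/(m + m/(12 + m)))
c(q, 25) - 8832 = (-130 + 25)*(12 - 157/7)/((-157/7)*(13 - 157/7)) - 8832 = -7/157*(-105)*(-73/7)/(-66/7) - 8832 = -7/157*(-7/66)*(-105)*(-73/7) - 8832 = 17885/3454 - 8832 = -30487843/3454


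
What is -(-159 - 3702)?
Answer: 3861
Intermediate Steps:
-(-159 - 3702) = -1*(-3861) = 3861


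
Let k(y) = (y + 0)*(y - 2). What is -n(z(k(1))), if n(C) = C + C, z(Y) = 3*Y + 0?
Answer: 6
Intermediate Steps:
k(y) = y*(-2 + y)
z(Y) = 3*Y
n(C) = 2*C
-n(z(k(1))) = -2*3*(1*(-2 + 1)) = -2*3*(1*(-1)) = -2*3*(-1) = -2*(-3) = -1*(-6) = 6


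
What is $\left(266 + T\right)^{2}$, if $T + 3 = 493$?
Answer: $571536$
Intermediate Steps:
$T = 490$ ($T = -3 + 493 = 490$)
$\left(266 + T\right)^{2} = \left(266 + 490\right)^{2} = 756^{2} = 571536$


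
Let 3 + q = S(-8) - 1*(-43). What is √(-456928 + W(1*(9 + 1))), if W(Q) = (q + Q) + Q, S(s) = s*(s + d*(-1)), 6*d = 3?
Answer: 20*I*√1142 ≈ 675.87*I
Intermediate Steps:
d = ½ (d = (⅙)*3 = ½ ≈ 0.50000)
S(s) = s*(-½ + s) (S(s) = s*(s + (½)*(-1)) = s*(s - ½) = s*(-½ + s))
q = 108 (q = -3 + (-8*(-½ - 8) - 1*(-43)) = -3 + (-8*(-17/2) + 43) = -3 + (68 + 43) = -3 + 111 = 108)
W(Q) = 108 + 2*Q (W(Q) = (108 + Q) + Q = 108 + 2*Q)
√(-456928 + W(1*(9 + 1))) = √(-456928 + (108 + 2*(1*(9 + 1)))) = √(-456928 + (108 + 2*(1*10))) = √(-456928 + (108 + 2*10)) = √(-456928 + (108 + 20)) = √(-456928 + 128) = √(-456800) = 20*I*√1142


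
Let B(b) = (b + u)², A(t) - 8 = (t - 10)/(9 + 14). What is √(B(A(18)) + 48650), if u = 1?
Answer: 165*√947/23 ≈ 220.77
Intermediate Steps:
A(t) = 174/23 + t/23 (A(t) = 8 + (t - 10)/(9 + 14) = 8 + (-10 + t)/23 = 8 + (-10 + t)*(1/23) = 8 + (-10/23 + t/23) = 174/23 + t/23)
B(b) = (1 + b)² (B(b) = (b + 1)² = (1 + b)²)
√(B(A(18)) + 48650) = √((1 + (174/23 + (1/23)*18))² + 48650) = √((1 + (174/23 + 18/23))² + 48650) = √((1 + 192/23)² + 48650) = √((215/23)² + 48650) = √(46225/529 + 48650) = √(25782075/529) = 165*√947/23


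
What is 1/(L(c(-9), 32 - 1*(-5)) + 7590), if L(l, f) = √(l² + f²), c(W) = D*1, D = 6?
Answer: 1518/11521339 - √1405/57606695 ≈ 0.00013110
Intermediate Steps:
c(W) = 6 (c(W) = 6*1 = 6)
L(l, f) = √(f² + l²)
1/(L(c(-9), 32 - 1*(-5)) + 7590) = 1/(√((32 - 1*(-5))² + 6²) + 7590) = 1/(√((32 + 5)² + 36) + 7590) = 1/(√(37² + 36) + 7590) = 1/(√(1369 + 36) + 7590) = 1/(√1405 + 7590) = 1/(7590 + √1405)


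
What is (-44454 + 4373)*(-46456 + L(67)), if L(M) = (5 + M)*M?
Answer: 1668652192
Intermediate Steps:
L(M) = M*(5 + M)
(-44454 + 4373)*(-46456 + L(67)) = (-44454 + 4373)*(-46456 + 67*(5 + 67)) = -40081*(-46456 + 67*72) = -40081*(-46456 + 4824) = -40081*(-41632) = 1668652192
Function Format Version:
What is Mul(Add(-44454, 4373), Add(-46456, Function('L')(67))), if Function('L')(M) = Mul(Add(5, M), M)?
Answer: 1668652192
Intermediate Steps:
Function('L')(M) = Mul(M, Add(5, M))
Mul(Add(-44454, 4373), Add(-46456, Function('L')(67))) = Mul(Add(-44454, 4373), Add(-46456, Mul(67, Add(5, 67)))) = Mul(-40081, Add(-46456, Mul(67, 72))) = Mul(-40081, Add(-46456, 4824)) = Mul(-40081, -41632) = 1668652192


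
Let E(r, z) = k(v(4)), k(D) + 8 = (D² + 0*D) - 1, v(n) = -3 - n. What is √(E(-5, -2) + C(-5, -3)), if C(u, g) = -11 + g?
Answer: √26 ≈ 5.0990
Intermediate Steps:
k(D) = -9 + D² (k(D) = -8 + ((D² + 0*D) - 1) = -8 + ((D² + 0) - 1) = -8 + (D² - 1) = -8 + (-1 + D²) = -9 + D²)
E(r, z) = 40 (E(r, z) = -9 + (-3 - 1*4)² = -9 + (-3 - 4)² = -9 + (-7)² = -9 + 49 = 40)
√(E(-5, -2) + C(-5, -3)) = √(40 + (-11 - 3)) = √(40 - 14) = √26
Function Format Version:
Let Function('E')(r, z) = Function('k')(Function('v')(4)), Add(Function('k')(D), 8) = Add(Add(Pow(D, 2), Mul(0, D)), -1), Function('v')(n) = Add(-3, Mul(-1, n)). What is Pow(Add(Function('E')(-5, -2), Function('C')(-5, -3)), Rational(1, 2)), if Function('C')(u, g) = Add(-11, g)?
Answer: Pow(26, Rational(1, 2)) ≈ 5.0990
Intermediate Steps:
Function('k')(D) = Add(-9, Pow(D, 2)) (Function('k')(D) = Add(-8, Add(Add(Pow(D, 2), Mul(0, D)), -1)) = Add(-8, Add(Add(Pow(D, 2), 0), -1)) = Add(-8, Add(Pow(D, 2), -1)) = Add(-8, Add(-1, Pow(D, 2))) = Add(-9, Pow(D, 2)))
Function('E')(r, z) = 40 (Function('E')(r, z) = Add(-9, Pow(Add(-3, Mul(-1, 4)), 2)) = Add(-9, Pow(Add(-3, -4), 2)) = Add(-9, Pow(-7, 2)) = Add(-9, 49) = 40)
Pow(Add(Function('E')(-5, -2), Function('C')(-5, -3)), Rational(1, 2)) = Pow(Add(40, Add(-11, -3)), Rational(1, 2)) = Pow(Add(40, -14), Rational(1, 2)) = Pow(26, Rational(1, 2))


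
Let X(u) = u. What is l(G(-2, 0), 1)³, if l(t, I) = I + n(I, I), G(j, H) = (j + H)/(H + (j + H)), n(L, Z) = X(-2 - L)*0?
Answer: 1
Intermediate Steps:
n(L, Z) = 0 (n(L, Z) = (-2 - L)*0 = 0)
G(j, H) = (H + j)/(j + 2*H) (G(j, H) = (H + j)/(H + (H + j)) = (H + j)/(j + 2*H))
l(t, I) = I (l(t, I) = I + 0 = I)
l(G(-2, 0), 1)³ = 1³ = 1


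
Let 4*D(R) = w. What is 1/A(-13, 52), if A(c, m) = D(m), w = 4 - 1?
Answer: 4/3 ≈ 1.3333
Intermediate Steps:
w = 3
D(R) = 3/4 (D(R) = (1/4)*3 = 3/4)
A(c, m) = 3/4
1/A(-13, 52) = 1/(3/4) = 4/3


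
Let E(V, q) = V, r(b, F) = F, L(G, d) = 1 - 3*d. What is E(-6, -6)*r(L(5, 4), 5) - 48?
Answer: -78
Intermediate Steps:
E(-6, -6)*r(L(5, 4), 5) - 48 = -6*5 - 48 = -30 - 48 = -78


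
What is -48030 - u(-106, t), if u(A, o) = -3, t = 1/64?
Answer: -48027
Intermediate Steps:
t = 1/64 ≈ 0.015625
-48030 - u(-106, t) = -48030 - 1*(-3) = -48030 + 3 = -48027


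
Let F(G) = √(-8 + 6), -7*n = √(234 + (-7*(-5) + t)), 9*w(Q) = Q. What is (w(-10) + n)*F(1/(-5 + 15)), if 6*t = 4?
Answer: I*√2*(-70 - 3*√2427)/63 ≈ -4.889*I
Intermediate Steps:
t = ⅔ (t = (⅙)*4 = ⅔ ≈ 0.66667)
w(Q) = Q/9
n = -√2427/21 (n = -√(234 + (-7*(-5) + ⅔))/7 = -√(234 + (35 + ⅔))/7 = -√(234 + 107/3)/7 = -√2427/21 ≈ -2.3459)
F(G) = I*√2 (F(G) = √(-2) = I*√2)
(w(-10) + n)*F(1/(-5 + 15)) = ((⅑)*(-10) - √2427/21)*(I*√2) = (-10/9 - √2427/21)*(I*√2) = I*√2*(-10/9 - √2427/21)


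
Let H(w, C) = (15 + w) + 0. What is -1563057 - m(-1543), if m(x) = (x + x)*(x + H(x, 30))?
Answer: -11040163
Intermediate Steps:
H(w, C) = 15 + w
m(x) = 2*x*(15 + 2*x) (m(x) = (x + x)*(x + (15 + x)) = (2*x)*(15 + 2*x) = 2*x*(15 + 2*x))
-1563057 - m(-1543) = -1563057 - 2*(-1543)*(15 + 2*(-1543)) = -1563057 - 2*(-1543)*(15 - 3086) = -1563057 - 2*(-1543)*(-3071) = -1563057 - 1*9477106 = -1563057 - 9477106 = -11040163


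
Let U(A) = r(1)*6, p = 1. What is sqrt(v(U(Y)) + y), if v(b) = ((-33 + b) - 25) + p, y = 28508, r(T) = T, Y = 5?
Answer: sqrt(28457) ≈ 168.69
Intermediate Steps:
U(A) = 6 (U(A) = 1*6 = 6)
v(b) = -57 + b (v(b) = ((-33 + b) - 25) + 1 = (-58 + b) + 1 = -57 + b)
sqrt(v(U(Y)) + y) = sqrt((-57 + 6) + 28508) = sqrt(-51 + 28508) = sqrt(28457)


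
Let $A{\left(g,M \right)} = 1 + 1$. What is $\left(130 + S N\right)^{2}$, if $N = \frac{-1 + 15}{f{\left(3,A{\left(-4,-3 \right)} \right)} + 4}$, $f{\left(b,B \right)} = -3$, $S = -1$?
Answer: $13456$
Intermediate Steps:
$A{\left(g,M \right)} = 2$
$N = 14$ ($N = \frac{-1 + 15}{-3 + 4} = \frac{14}{1} = 14 \cdot 1 = 14$)
$\left(130 + S N\right)^{2} = \left(130 - 14\right)^{2} = 116^{2} = 13456$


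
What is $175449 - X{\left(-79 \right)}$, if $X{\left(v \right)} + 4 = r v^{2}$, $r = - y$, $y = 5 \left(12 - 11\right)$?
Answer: $206658$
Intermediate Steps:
$y = 5$ ($y = 5 \cdot 1 = 5$)
$r = -5$ ($r = \left(-1\right) 5 = -5$)
$X{\left(v \right)} = -4 - 5 v^{2}$
$175449 - X{\left(-79 \right)} = 175449 - \left(-4 - 5 \left(-79\right)^{2}\right) = 175449 - \left(-4 - 31205\right) = 175449 - -31209 = 175449 + 31209 = 206658$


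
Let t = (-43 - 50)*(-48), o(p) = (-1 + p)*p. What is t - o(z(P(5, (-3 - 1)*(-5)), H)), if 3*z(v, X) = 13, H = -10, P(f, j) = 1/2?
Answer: 40046/9 ≈ 4449.6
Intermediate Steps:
P(f, j) = ½
z(v, X) = 13/3 (z(v, X) = (⅓)*13 = 13/3)
o(p) = p*(-1 + p)
t = 4464 (t = -93*(-48) = 4464)
t - o(z(P(5, (-3 - 1)*(-5)), H)) = 4464 - 13*(-1 + 13/3)/3 = 4464 - 13*10/(3*3) = 4464 - 1*130/9 = 4464 - 130/9 = 40046/9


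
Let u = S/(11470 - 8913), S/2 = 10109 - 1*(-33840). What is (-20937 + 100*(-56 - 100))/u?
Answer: -93425109/87898 ≈ -1062.9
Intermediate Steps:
S = 87898 (S = 2*(10109 - 1*(-33840)) = 2*(10109 + 33840) = 2*43949 = 87898)
u = 87898/2557 (u = 87898/(11470 - 8913) = 87898/2557 ≈ 34.375)
(-20937 + 100*(-56 - 100))/u = (-20937 + 100*(-56 - 100))/(87898/2557) = (-20937 + 100*(-156))*(2557/87898) = (-20937 - 15600)*(2557/87898) = -36537*2557/87898 = -93425109/87898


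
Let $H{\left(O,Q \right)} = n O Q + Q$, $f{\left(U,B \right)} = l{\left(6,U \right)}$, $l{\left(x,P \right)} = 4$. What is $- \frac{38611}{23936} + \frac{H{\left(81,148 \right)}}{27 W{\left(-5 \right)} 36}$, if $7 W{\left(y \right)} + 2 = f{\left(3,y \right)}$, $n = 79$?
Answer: $\frac{19828774327}{5816448} \approx 3409.1$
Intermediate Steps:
$f{\left(U,B \right)} = 4$
$W{\left(y \right)} = \frac{2}{7}$ ($W{\left(y \right)} = - \frac{2}{7} + \frac{1}{7} \cdot 4 = - \frac{2}{7} + \frac{4}{7} = \frac{2}{7}$)
$H{\left(O,Q \right)} = Q + 79 O Q$ ($H{\left(O,Q \right)} = 79 O Q + Q = Q + 79 O Q$)
$- \frac{38611}{23936} + \frac{H{\left(81,148 \right)}}{27 W{\left(-5 \right)} 36} = - \frac{38611}{23936} + \frac{148 \left(1 + 79 \cdot 81\right)}{27 \cdot \frac{2}{7} \cdot 36} = \left(-38611\right) \frac{1}{23936} + \frac{148 \left(1 + 6399\right)}{\frac{54}{7} \cdot 36} = - \frac{38611}{23936} + \frac{148 \cdot 6400}{\frac{1944}{7}} = - \frac{38611}{23936} + 947200 \cdot \frac{7}{1944} = - \frac{38611}{23936} + \frac{828800}{243} = \frac{19828774327}{5816448}$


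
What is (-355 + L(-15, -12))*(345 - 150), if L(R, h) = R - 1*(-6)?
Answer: -70980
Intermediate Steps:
L(R, h) = 6 + R (L(R, h) = R + 6 = 6 + R)
(-355 + L(-15, -12))*(345 - 150) = (-355 + (6 - 15))*(345 - 150) = (-355 - 9)*195 = -364*195 = -70980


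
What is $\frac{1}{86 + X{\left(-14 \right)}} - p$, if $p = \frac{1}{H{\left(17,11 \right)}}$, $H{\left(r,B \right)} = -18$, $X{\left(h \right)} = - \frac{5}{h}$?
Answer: $\frac{487}{7254} \approx 0.067135$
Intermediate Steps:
$p = - \frac{1}{18}$ ($p = \frac{1}{-18} = - \frac{1}{18} \approx -0.055556$)
$\frac{1}{86 + X{\left(-14 \right)}} - p = \frac{1}{86 - \frac{5}{-14}} - - \frac{1}{18} = \frac{1}{86 - - \frac{5}{14}} + \frac{1}{18} = \frac{1}{86 + \frac{5}{14}} + \frac{1}{18} = \frac{1}{\frac{1209}{14}} + \frac{1}{18} = \frac{14}{1209} + \frac{1}{18} = \frac{487}{7254}$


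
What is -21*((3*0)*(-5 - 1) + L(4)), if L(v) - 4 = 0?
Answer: -84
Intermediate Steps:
L(v) = 4 (L(v) = 4 + 0 = 4)
-21*((3*0)*(-5 - 1) + L(4)) = -21*((3*0)*(-5 - 1) + 4) = -21*(0*(-6) + 4) = -21*(0 + 4) = -21*4 = -84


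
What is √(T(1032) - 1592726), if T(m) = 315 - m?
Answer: I*√1593443 ≈ 1262.3*I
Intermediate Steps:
√(T(1032) - 1592726) = √((315 - 1*1032) - 1592726) = √((315 - 1032) - 1592726) = √(-717 - 1592726) = √(-1593443) = I*√1593443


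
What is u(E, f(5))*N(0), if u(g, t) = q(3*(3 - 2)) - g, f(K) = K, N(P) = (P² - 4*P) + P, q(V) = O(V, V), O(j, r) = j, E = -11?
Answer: 0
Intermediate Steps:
q(V) = V
N(P) = P² - 3*P
u(g, t) = 3 - g (u(g, t) = 3*(3 - 2) - g = 3*1 - g = 3 - g)
u(E, f(5))*N(0) = (3 - 1*(-11))*(0*(-3 + 0)) = (3 + 11)*(0*(-3)) = 14*0 = 0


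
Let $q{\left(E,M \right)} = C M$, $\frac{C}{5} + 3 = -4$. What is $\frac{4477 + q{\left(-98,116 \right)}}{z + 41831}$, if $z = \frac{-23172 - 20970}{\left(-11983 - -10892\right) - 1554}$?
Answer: $\frac{1102965}{110687137} \approx 0.0099647$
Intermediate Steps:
$C = -35$ ($C = -15 + 5 \left(-4\right) = -15 - 20 = -35$)
$q{\left(E,M \right)} = - 35 M$
$z = \frac{44142}{2645}$ ($z = - \frac{44142}{\left(-11983 + 10892\right) - 1554} = - \frac{44142}{-1091 - 1554} = - \frac{44142}{-2645} = \left(-44142\right) \left(- \frac{1}{2645}\right) = \frac{44142}{2645} \approx 16.689$)
$\frac{4477 + q{\left(-98,116 \right)}}{z + 41831} = \frac{4477 - 4060}{\frac{44142}{2645} + 41831} = \frac{4477 - 4060}{\frac{110687137}{2645}} = 417 \cdot \frac{2645}{110687137} = \frac{1102965}{110687137}$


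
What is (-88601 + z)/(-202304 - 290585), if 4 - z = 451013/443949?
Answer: 39333000566/218817578661 ≈ 0.17975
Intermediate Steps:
z = 1324783/443949 (z = 4 - 451013/443949 = 1324783/443949 ≈ 2.9841)
(-88601 + z)/(-202304 - 290585) = (-88601 + 1324783/443949)/(-202304 - 290585) = -39333000566/443949/(-492889) = -39333000566/443949*(-1/492889) = 39333000566/218817578661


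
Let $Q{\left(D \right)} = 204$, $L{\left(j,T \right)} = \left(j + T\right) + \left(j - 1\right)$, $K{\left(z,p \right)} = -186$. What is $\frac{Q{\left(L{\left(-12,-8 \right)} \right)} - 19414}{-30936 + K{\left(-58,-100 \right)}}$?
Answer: $\frac{9605}{15561} \approx 0.61725$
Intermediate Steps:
$L{\left(j,T \right)} = -1 + T + 2 j$ ($L{\left(j,T \right)} = \left(T + j\right) + \left(-1 + j\right) = -1 + T + 2 j$)
$\frac{Q{\left(L{\left(-12,-8 \right)} \right)} - 19414}{-30936 + K{\left(-58,-100 \right)}} = \frac{204 - 19414}{-30936 - 186} = \frac{204 - 19414}{-31122} = \left(-19210\right) \left(- \frac{1}{31122}\right) = \frac{9605}{15561}$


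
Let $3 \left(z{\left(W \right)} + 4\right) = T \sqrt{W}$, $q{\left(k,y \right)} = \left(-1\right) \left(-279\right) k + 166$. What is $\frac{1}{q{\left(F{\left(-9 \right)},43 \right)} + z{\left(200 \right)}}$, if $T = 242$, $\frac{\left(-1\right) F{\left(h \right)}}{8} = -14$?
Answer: $\frac{28269}{886758010} - \frac{363 \sqrt{2}}{443379005} \approx 3.0721 \cdot 10^{-5}$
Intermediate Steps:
$F{\left(h \right)} = 112$ ($F{\left(h \right)} = \left(-8\right) \left(-14\right) = 112$)
$q{\left(k,y \right)} = 166 + 279 k$ ($q{\left(k,y \right)} = 279 k + 166 = 166 + 279 k$)
$z{\left(W \right)} = -4 + \frac{242 \sqrt{W}}{3}$
$\frac{1}{q{\left(F{\left(-9 \right)},43 \right)} + z{\left(200 \right)}} = \frac{1}{\left(166 + 279 \cdot 112\right) - \left(4 - \frac{242 \sqrt{200}}{3}\right)} = \frac{1}{\left(166 + 31248\right) - \left(4 - \frac{242 \cdot 10 \sqrt{2}}{3}\right)} = \frac{1}{31414 - \left(4 - \frac{2420 \sqrt{2}}{3}\right)} = \frac{1}{31410 + \frac{2420 \sqrt{2}}{3}}$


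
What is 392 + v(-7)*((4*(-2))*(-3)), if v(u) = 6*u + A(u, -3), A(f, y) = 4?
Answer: -520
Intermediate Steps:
v(u) = 4 + 6*u (v(u) = 6*u + 4 = 4 + 6*u)
392 + v(-7)*((4*(-2))*(-3)) = 392 + (4 + 6*(-7))*((4*(-2))*(-3)) = 392 + (4 - 42)*(-8*(-3)) = 392 - 38*24 = 392 - 912 = -520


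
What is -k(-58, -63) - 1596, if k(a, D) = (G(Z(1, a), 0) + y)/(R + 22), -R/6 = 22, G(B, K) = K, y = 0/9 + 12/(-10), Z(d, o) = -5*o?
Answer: -438903/275 ≈ -1596.0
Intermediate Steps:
y = -6/5 (y = 0*(⅑) + 12*(-⅒) = 0 - 6/5 = -6/5 ≈ -1.2000)
R = -132 (R = -6*22 = -132)
k(a, D) = 3/275 (k(a, D) = (0 - 6/5)/(-132 + 22) = -6/5/(-110) = -6/5*(-1/110) = 3/275)
-k(-58, -63) - 1596 = -1*3/275 - 1596 = -3/275 - 1596 = -438903/275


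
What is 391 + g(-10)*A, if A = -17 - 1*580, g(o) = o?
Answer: 6361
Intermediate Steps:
A = -597 (A = -17 - 580 = -597)
391 + g(-10)*A = 391 - 10*(-597) = 391 + 5970 = 6361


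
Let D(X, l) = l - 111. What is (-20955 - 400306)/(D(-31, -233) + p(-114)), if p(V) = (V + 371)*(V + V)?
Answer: 421261/58940 ≈ 7.1473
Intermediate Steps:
p(V) = 2*V*(371 + V) (p(V) = (371 + V)*(2*V) = 2*V*(371 + V))
D(X, l) = -111 + l
(-20955 - 400306)/(D(-31, -233) + p(-114)) = (-20955 - 400306)/((-111 - 233) + 2*(-114)*(371 - 114)) = -421261/(-344 + 2*(-114)*257) = -421261/(-344 - 58596) = -421261/(-58940) = -421261*(-1/58940) = 421261/58940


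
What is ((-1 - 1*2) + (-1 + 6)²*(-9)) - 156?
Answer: -384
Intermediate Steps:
((-1 - 1*2) + (-1 + 6)²*(-9)) - 156 = ((-1 - 2) + 5²*(-9)) - 156 = (-3 + 25*(-9)) - 156 = (-3 - 225) - 156 = -228 - 156 = -384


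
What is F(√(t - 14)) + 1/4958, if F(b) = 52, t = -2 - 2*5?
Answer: 257817/4958 ≈ 52.000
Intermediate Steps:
t = -12 (t = -2 - 10 = -12)
F(√(t - 14)) + 1/4958 = 52 + 1/4958 = 257817/4958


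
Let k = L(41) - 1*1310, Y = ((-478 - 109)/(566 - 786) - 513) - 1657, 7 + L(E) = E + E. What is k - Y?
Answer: 205113/220 ≈ 932.33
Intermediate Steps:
L(E) = -7 + 2*E (L(E) = -7 + (E + E) = -7 + 2*E)
Y = -476813/220 (Y = (-587/(-220) - 513) - 1657 = (-587*(-1/220) - 513) - 1657 = (587/220 - 513) - 1657 = -112273/220 - 1657 = -476813/220 ≈ -2167.3)
k = -1235 (k = (-7 + 2*41) - 1*1310 = (-7 + 82) - 1310 = 75 - 1310 = -1235)
k - Y = -1235 - 1*(-476813/220) = -1235 + 476813/220 = 205113/220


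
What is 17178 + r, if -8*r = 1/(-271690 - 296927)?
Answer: 78141622609/4548936 ≈ 17178.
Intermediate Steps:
r = 1/4548936 (r = -1/(8*(-271690 - 296927)) = -⅛/(-568617) = -⅛*(-1/568617) = 1/4548936 ≈ 2.1983e-7)
17178 + r = 17178 + 1/4548936 = 78141622609/4548936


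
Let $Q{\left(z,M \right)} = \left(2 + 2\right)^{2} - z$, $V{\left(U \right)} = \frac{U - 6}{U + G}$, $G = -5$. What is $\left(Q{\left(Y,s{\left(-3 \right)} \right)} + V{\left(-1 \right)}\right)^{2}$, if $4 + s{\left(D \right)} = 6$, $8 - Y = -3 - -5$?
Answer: $\frac{4489}{36} \approx 124.69$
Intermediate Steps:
$Y = 6$ ($Y = 8 - \left(-3 - -5\right) = 8 - \left(-3 + 5\right) = 8 - 2 = 6$)
$V{\left(U \right)} = \frac{-6 + U}{-5 + U}$ ($V{\left(U \right)} = \frac{U - 6}{U - 5} = \frac{-6 + U}{-5 + U}$)
$s{\left(D \right)} = 2$ ($s{\left(D \right)} = -4 + 6 = 2$)
$Q{\left(z,M \right)} = 16 - z$ ($Q{\left(z,M \right)} = 4^{2} - z = 16 - z$)
$\left(Q{\left(Y,s{\left(-3 \right)} \right)} + V{\left(-1 \right)}\right)^{2} = \left(\left(16 - 6\right) + \frac{-6 - 1}{-5 - 1}\right)^{2} = \left(\left(16 - 6\right) + \frac{1}{-6} \left(-7\right)\right)^{2} = \left(10 - - \frac{7}{6}\right)^{2} = \left(10 + \frac{7}{6}\right)^{2} = \left(\frac{67}{6}\right)^{2} = \frac{4489}{36}$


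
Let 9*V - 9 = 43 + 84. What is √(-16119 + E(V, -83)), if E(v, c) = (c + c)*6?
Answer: I*√17115 ≈ 130.82*I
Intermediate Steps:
V = 136/9 (V = 1 + (43 + 84)/9 = 1 + (⅑)*127 = 1 + 127/9 = 136/9 ≈ 15.111)
E(v, c) = 12*c (E(v, c) = (2*c)*6 = 12*c)
√(-16119 + E(V, -83)) = √(-16119 + 12*(-83)) = √(-16119 - 996) = √(-17115) = I*√17115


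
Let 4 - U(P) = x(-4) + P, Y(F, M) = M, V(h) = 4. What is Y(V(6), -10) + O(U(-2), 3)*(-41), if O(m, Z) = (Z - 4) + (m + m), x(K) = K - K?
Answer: -461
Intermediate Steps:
x(K) = 0
U(P) = 4 - P (U(P) = 4 - (0 + P) = 4 - P)
O(m, Z) = -4 + Z + 2*m (O(m, Z) = (-4 + Z) + 2*m = -4 + Z + 2*m)
Y(V(6), -10) + O(U(-2), 3)*(-41) = -10 + (-4 + 3 + 2*(4 - 1*(-2)))*(-41) = -10 + (-4 + 3 + 2*(4 + 2))*(-41) = -10 + (-4 + 3 + 2*6)*(-41) = -10 + (-4 + 3 + 12)*(-41) = -10 + 11*(-41) = -10 - 451 = -461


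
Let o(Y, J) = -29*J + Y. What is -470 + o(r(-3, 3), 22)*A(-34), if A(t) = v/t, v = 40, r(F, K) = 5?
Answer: 4670/17 ≈ 274.71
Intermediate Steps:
o(Y, J) = Y - 29*J
A(t) = 40/t
-470 + o(r(-3, 3), 22)*A(-34) = -470 + (5 - 29*22)*(40/(-34)) = -470 + (5 - 638)*(40*(-1/34)) = -470 - 633*(-20/17) = -470 + 12660/17 = 4670/17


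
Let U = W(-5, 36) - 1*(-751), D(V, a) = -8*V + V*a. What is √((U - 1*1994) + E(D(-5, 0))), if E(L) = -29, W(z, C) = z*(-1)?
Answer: I*√1267 ≈ 35.595*I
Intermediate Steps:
W(z, C) = -z
U = 756 (U = -1*(-5) - 1*(-751) = 5 + 751 = 756)
√((U - 1*1994) + E(D(-5, 0))) = √((756 - 1*1994) - 29) = √((756 - 1994) - 29) = √(-1238 - 29) = √(-1267) = I*√1267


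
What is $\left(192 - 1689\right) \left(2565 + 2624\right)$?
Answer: $-7767933$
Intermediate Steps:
$\left(192 - 1689\right) \left(2565 + 2624\right) = \left(192 - 1689\right) 5189 = \left(-1497\right) 5189 = -7767933$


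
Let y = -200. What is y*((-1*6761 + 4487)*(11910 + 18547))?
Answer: 13851843600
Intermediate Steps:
y*((-1*6761 + 4487)*(11910 + 18547)) = -200*(-1*6761 + 4487)*(11910 + 18547) = -200*(-6761 + 4487)*30457 = -(-454800)*30457 = -200*(-69259218) = 13851843600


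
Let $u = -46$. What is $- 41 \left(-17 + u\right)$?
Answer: $2583$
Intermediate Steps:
$- 41 \left(-17 + u\right) = - 41 \left(-17 - 46\right) = \left(-41\right) \left(-63\right) = 2583$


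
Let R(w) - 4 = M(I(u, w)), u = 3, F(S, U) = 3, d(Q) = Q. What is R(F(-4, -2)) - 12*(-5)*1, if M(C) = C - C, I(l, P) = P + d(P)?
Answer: 64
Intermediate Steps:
I(l, P) = 2*P (I(l, P) = P + P = 2*P)
M(C) = 0
R(w) = 4 (R(w) = 4 + 0 = 4)
R(F(-4, -2)) - 12*(-5)*1 = 4 - 12*(-5)*1 = 4 + 60*1 = 4 + 60 = 64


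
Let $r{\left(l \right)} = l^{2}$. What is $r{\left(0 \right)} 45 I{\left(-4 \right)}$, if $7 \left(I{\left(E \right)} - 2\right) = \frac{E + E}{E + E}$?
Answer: $0$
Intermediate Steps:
$I{\left(E \right)} = \frac{15}{7}$ ($I{\left(E \right)} = 2 + \frac{\left(E + E\right) \frac{1}{E + E}}{7} = 2 + \frac{2 E \frac{1}{2 E}}{7} = 2 + \frac{1}{7} \cdot 1 = 2 + \frac{1}{7} = \frac{15}{7}$)
$r{\left(0 \right)} 45 I{\left(-4 \right)} = 0^{2} \cdot 45 \cdot \frac{15}{7} = 0 \cdot 45 \cdot \frac{15}{7} = 0 \cdot \frac{15}{7} = 0$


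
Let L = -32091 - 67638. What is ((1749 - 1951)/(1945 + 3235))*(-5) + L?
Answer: -51659521/518 ≈ -99729.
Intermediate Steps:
L = -99729
((1749 - 1951)/(1945 + 3235))*(-5) + L = ((1749 - 1951)/(1945 + 3235))*(-5) - 99729 = -202/5180*(-5) - 99729 = -202*1/5180*(-5) - 99729 = -101/2590*(-5) - 99729 = 101/518 - 99729 = -51659521/518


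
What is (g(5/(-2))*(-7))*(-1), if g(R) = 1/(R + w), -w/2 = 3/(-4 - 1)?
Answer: -70/13 ≈ -5.3846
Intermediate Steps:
w = 6/5 (w = -6/(-4 - 1) = -6/(-5) = -6*(-1)/5 = -2*(-⅗) = 6/5 ≈ 1.2000)
g(R) = 1/(6/5 + R) (g(R) = 1/(R + 6/5) = 1/(6/5 + R))
(g(5/(-2))*(-7))*(-1) = ((5/(6 + 5*(5/(-2))))*(-7))*(-1) = ((5/(6 + 5*(5*(-½))))*(-7))*(-1) = ((5/(6 + 5*(-5/2)))*(-7))*(-1) = ((5/(6 - 25/2))*(-7))*(-1) = ((5/(-13/2))*(-7))*(-1) = ((5*(-2/13))*(-7))*(-1) = -10/13*(-7)*(-1) = (70/13)*(-1) = -70/13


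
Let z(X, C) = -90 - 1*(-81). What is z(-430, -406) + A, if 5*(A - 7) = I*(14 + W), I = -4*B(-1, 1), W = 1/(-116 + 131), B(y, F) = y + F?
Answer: -2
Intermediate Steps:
B(y, F) = F + y
W = 1/15 ≈ 0.066667
I = 0 (I = -4*(1 - 1) = -4*0 = 0)
z(X, C) = -9 (z(X, C) = -90 + 81 = -9)
A = 7 (A = 7 + (0*(14 + 1/15))/5 = 7 + (0*(211/15))/5 = 7 + (⅕)*0 = 7 + 0 = 7)
z(-430, -406) + A = -9 + 7 = -2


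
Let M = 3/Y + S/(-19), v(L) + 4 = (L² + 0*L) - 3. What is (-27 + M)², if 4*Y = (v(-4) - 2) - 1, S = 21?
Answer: 246016/361 ≈ 681.48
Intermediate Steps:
v(L) = -7 + L² (v(L) = -4 + ((L² + 0*L) - 3) = -4 + ((L² + 0) - 3) = -4 + (L² - 3) = -4 + (-3 + L²) = -7 + L²)
Y = 3/2 (Y = (((-7 + (-4)²) - 2) - 1)/4 = (((-7 + 16) - 2) - 1)/4 = ((9 - 2) - 1)/4 = (7 - 1)/4 = (¼)*6 = 3/2 ≈ 1.5000)
M = 17/19 (M = 3/(3/2) + 21/(-19) = 3*(⅔) + 21*(-1/19) = 2 - 21/19 = 17/19 ≈ 0.89474)
(-27 + M)² = (-27 + 17/19)² = (-496/19)² = 246016/361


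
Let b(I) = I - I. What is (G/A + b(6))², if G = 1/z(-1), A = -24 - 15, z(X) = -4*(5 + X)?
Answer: 1/389376 ≈ 2.5682e-6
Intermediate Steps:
b(I) = 0
z(X) = -20 - 4*X
A = -39
G = -1/16 (G = 1/(-20 - 4*(-1)) = 1/(-20 + 4) = 1/(-16) = -1/16 ≈ -0.062500)
(G/A + b(6))² = (-1/16/(-39) + 0)² = (-1/16*(-1/39) + 0)² = (1/624 + 0)² = (1/624)² = 1/389376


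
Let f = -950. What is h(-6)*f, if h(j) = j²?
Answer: -34200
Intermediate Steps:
h(-6)*f = (-6)²*(-950) = 36*(-950) = -34200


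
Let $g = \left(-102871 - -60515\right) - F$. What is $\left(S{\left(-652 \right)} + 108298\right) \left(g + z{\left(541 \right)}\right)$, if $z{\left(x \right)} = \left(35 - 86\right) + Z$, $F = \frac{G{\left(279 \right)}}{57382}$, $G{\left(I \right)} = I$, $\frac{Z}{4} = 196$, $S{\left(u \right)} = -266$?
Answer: $- \frac{129012422890240}{28691} \approx -4.4966 \cdot 10^{9}$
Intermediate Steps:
$Z = 784$ ($Z = 4 \cdot 196 = 784$)
$F = \frac{279}{57382} \approx 0.0048622$
$z{\left(x \right)} = 733$ ($z{\left(x \right)} = \left(35 - 86\right) + 784 = -51 + 784 = 733$)
$g = - \frac{2430472271}{57382}$ ($g = \left(-102871 - -60515\right) - \frac{279}{57382} = \left(-102871 + 60515\right) - \frac{279}{57382} = -42356 - \frac{279}{57382} = - \frac{2430472271}{57382} \approx -42356.0$)
$\left(S{\left(-652 \right)} + 108298\right) \left(g + z{\left(541 \right)}\right) = \left(-266 + 108298\right) \left(- \frac{2430472271}{57382} + 733\right) = 108032 \left(- \frac{2388411265}{57382}\right) = - \frac{129012422890240}{28691}$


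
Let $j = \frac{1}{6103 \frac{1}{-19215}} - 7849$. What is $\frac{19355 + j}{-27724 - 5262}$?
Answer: $- \frac{70201903}{201313558} \approx -0.34872$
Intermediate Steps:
$j = - \frac{47921662}{6103}$ ($j = \frac{1}{6103 \left(- \frac{1}{19215}\right)} - 7849 = \frac{1}{- \frac{6103}{19215}} - 7849 = - \frac{19215}{6103} - 7849 = - \frac{47921662}{6103} \approx -7852.1$)
$\frac{19355 + j}{-27724 - 5262} = \frac{19355 - \frac{47921662}{6103}}{-27724 - 5262} = \frac{70201903}{6103 \left(-32986\right)} = \frac{70201903}{6103} \left(- \frac{1}{32986}\right) = - \frac{70201903}{201313558}$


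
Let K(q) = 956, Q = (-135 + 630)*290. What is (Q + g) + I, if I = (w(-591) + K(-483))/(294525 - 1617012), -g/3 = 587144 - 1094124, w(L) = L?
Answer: 2201266386265/1322487 ≈ 1.6645e+6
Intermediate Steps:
Q = 143550 (Q = 495*290 = 143550)
g = 1520940 (g = -3*(587144 - 1094124) = -3*(-506980) = 1520940)
I = -365/1322487 (I = (-591 + 956)/(294525 - 1617012) = 365/(-1322487) = 365*(-1/1322487) = -365/1322487 ≈ -0.00027600)
(Q + g) + I = (143550 + 1520940) - 365/1322487 = 1664490 - 365/1322487 = 2201266386265/1322487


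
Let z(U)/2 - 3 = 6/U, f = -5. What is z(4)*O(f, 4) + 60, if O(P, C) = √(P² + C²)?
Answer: 60 + 9*√41 ≈ 117.63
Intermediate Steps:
O(P, C) = √(C² + P²)
z(U) = 6 + 12/U (z(U) = 6 + 2*(6/U) = 6 + 12/U)
z(4)*O(f, 4) + 60 = (6 + 12/4)*√(4² + (-5)²) + 60 = (6 + 12*(¼))*√(16 + 25) + 60 = (6 + 3)*√41 + 60 = 9*√41 + 60 = 60 + 9*√41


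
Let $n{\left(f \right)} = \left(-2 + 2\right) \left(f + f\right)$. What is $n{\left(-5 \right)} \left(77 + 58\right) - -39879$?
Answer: $39879$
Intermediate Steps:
$n{\left(f \right)} = 0$ ($n{\left(f \right)} = 0 \cdot 2 f = 0$)
$n{\left(-5 \right)} \left(77 + 58\right) - -39879 = 0 \left(77 + 58\right) - -39879 = 0 \cdot 135 + 39879 = 0 + 39879 = 39879$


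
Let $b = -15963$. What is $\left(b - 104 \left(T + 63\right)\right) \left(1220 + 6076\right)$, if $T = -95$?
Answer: $-92184960$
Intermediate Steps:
$\left(b - 104 \left(T + 63\right)\right) \left(1220 + 6076\right) = \left(-15963 - 104 \left(-95 + 63\right)\right) \left(1220 + 6076\right) = \left(-15963 - -3328\right) 7296 = \left(-15963 + 3328\right) 7296 = \left(-12635\right) 7296 = -92184960$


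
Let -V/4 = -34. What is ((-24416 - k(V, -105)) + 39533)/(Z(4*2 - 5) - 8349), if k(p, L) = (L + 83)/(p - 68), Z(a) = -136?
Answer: -513989/288490 ≈ -1.7817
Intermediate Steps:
V = 136 (V = -4*(-34) = 136)
k(p, L) = (83 + L)/(-68 + p)
((-24416 - k(V, -105)) + 39533)/(Z(4*2 - 5) - 8349) = ((-24416 - (83 - 105)/(-68 + 136)) + 39533)/(-136 - 8349) = ((-24416 - (-22)/68) + 39533)/(-8485) = ((-24416 - (-22)/68) + 39533)*(-1/8485) = ((-24416 - 1*(-11/34)) + 39533)*(-1/8485) = ((-24416 + 11/34) + 39533)*(-1/8485) = (-830133/34 + 39533)*(-1/8485) = (513989/34)*(-1/8485) = -513989/288490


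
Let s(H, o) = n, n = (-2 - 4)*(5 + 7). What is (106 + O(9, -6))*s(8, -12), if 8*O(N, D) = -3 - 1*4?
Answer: -7569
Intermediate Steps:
n = -72 (n = -6*12 = -72)
O(N, D) = -7/8 (O(N, D) = (-3 - 1*4)/8 = (-3 - 4)/8 = (1/8)*(-7) = -7/8)
s(H, o) = -72
(106 + O(9, -6))*s(8, -12) = (106 - 7/8)*(-72) = (841/8)*(-72) = -7569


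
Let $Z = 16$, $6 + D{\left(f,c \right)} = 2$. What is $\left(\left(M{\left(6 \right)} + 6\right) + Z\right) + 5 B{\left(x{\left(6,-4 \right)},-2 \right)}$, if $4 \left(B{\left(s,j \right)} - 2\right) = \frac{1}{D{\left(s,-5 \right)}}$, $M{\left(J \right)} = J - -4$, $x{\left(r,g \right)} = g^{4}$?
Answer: $\frac{667}{16} \approx 41.688$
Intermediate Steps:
$D{\left(f,c \right)} = -4$ ($D{\left(f,c \right)} = -6 + 2 = -4$)
$M{\left(J \right)} = 4 + J$ ($M{\left(J \right)} = J + 4 = 4 + J$)
$B{\left(s,j \right)} = \frac{31}{16}$ ($B{\left(s,j \right)} = 2 + \frac{1}{4 \left(-4\right)} = 2 + \frac{1}{4} \left(- \frac{1}{4}\right) = 2 - \frac{1}{16} = \frac{31}{16}$)
$\left(\left(M{\left(6 \right)} + 6\right) + Z\right) + 5 B{\left(x{\left(6,-4 \right)},-2 \right)} = \left(\left(\left(4 + 6\right) + 6\right) + 16\right) + 5 \cdot \frac{31}{16} = \left(\left(10 + 6\right) + 16\right) + \frac{155}{16} = \left(16 + 16\right) + \frac{155}{16} = 32 + \frac{155}{16} = \frac{667}{16}$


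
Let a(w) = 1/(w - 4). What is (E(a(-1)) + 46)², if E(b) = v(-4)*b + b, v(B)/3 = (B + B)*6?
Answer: 139129/25 ≈ 5565.2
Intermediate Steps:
a(w) = 1/(-4 + w)
v(B) = 36*B (v(B) = 3*((B + B)*6) = 3*((2*B)*6) = 3*(12*B) = 36*B)
E(b) = -143*b (E(b) = (36*(-4))*b + b = -144*b + b = -143*b)
(E(a(-1)) + 46)² = (-143/(-4 - 1) + 46)² = (-143/(-5) + 46)² = (-143*(-⅕) + 46)² = (143/5 + 46)² = (373/5)² = 139129/25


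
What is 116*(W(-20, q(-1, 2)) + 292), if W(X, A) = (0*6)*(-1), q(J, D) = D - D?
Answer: 33872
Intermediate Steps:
q(J, D) = 0
W(X, A) = 0 (W(X, A) = 0*(-1) = 0)
116*(W(-20, q(-1, 2)) + 292) = 116*(0 + 292) = 116*292 = 33872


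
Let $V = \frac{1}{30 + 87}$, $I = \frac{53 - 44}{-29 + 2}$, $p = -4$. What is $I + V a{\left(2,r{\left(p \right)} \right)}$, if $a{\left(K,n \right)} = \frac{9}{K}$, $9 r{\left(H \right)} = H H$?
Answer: $- \frac{23}{78} \approx -0.29487$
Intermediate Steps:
$r{\left(H \right)} = \frac{H^{2}}{9}$ ($r{\left(H \right)} = \frac{H H}{9} = \frac{H^{2}}{9}$)
$I = - \frac{1}{3}$ ($I = \frac{9}{-27} = 9 \left(- \frac{1}{27}\right) = - \frac{1}{3} \approx -0.33333$)
$V = \frac{1}{117} \approx 0.008547$
$I + V a{\left(2,r{\left(p \right)} \right)} = - \frac{1}{3} + \frac{9 \cdot \frac{1}{2}}{117} = - \frac{1}{3} + \frac{1}{117} \cdot \frac{9}{2} = - \frac{1}{3} + \frac{1}{26} = - \frac{23}{78}$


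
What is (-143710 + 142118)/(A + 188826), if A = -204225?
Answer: 1592/15399 ≈ 0.10338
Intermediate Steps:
(-143710 + 142118)/(A + 188826) = (-143710 + 142118)/(-204225 + 188826) = -1592/(-15399) = -1592*(-1/15399) = 1592/15399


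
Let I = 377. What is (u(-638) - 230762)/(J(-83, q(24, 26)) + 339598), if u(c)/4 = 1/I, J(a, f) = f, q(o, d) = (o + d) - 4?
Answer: -43498635/64022894 ≈ -0.67942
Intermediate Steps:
q(o, d) = -4 + d + o (q(o, d) = (d + o) - 4 = -4 + d + o)
u(c) = 4/377
(u(-638) - 230762)/(J(-83, q(24, 26)) + 339598) = (4/377 - 230762)/((-4 + 26 + 24) + 339598) = -86997270/(377*(46 + 339598)) = -86997270/377/339644 = -86997270/377*1/339644 = -43498635/64022894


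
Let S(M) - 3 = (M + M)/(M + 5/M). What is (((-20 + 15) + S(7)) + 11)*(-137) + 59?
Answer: -38411/27 ≈ -1422.6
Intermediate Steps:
S(M) = 3 + 2*M/(M + 5/M) (S(M) = 3 + (M + M)/(M + 5/M) = 3 + (2*M)/(M + 5/M) = 3 + 2*M/(M + 5/M))
(((-20 + 15) + S(7)) + 11)*(-137) + 59 = (((-20 + 15) + 5*(3 + 7²)/(5 + 7²)) + 11)*(-137) + 59 = ((-5 + 5*(3 + 49)/(5 + 49)) + 11)*(-137) + 59 = ((-5 + 5*52/54) + 11)*(-137) + 59 = ((-5 + 5*(1/54)*52) + 11)*(-137) + 59 = ((-5 + 130/27) + 11)*(-137) + 59 = (-5/27 + 11)*(-137) + 59 = (292/27)*(-137) + 59 = -40004/27 + 59 = -38411/27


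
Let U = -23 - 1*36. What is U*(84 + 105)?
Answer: -11151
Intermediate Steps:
U = -59 (U = -23 - 36 = -59)
U*(84 + 105) = -59*(84 + 105) = -59*189 = -11151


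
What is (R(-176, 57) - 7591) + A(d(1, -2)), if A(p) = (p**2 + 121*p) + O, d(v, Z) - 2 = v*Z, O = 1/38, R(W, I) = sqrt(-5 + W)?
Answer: -288457/38 + I*sqrt(181) ≈ -7591.0 + 13.454*I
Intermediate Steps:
O = 1/38 ≈ 0.026316
d(v, Z) = 2 + Z*v (d(v, Z) = 2 + v*Z = 2 + Z*v)
A(p) = 1/38 + p**2 + 121*p (A(p) = (p**2 + 121*p) + 1/38 = 1/38 + p**2 + 121*p)
(R(-176, 57) - 7591) + A(d(1, -2)) = (sqrt(-5 - 176) - 7591) + (1/38 + (2 - 2*1)**2 + 121*(2 - 2*1)) = (sqrt(-181) - 7591) + (1/38 + (2 - 2)**2 + 121*(2 - 2)) = (I*sqrt(181) - 7591) + (1/38 + 0**2 + 121*0) = (-7591 + I*sqrt(181)) + (1/38 + 0 + 0) = (-7591 + I*sqrt(181)) + 1/38 = -288457/38 + I*sqrt(181)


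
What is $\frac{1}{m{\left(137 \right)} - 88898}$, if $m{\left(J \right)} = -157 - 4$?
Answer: $- \frac{1}{89059} \approx -1.1229 \cdot 10^{-5}$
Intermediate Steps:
$m{\left(J \right)} = -161$ ($m{\left(J \right)} = -157 - 4 = -161$)
$\frac{1}{m{\left(137 \right)} - 88898} = \frac{1}{-161 - 88898} = \frac{1}{-89059} = - \frac{1}{89059}$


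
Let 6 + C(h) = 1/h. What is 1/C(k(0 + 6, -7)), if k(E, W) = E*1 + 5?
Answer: -11/65 ≈ -0.16923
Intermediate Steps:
k(E, W) = 5 + E (k(E, W) = E + 5 = 5 + E)
C(h) = -6 + 1/h
1/C(k(0 + 6, -7)) = 1/(-6 + 1/(5 + (0 + 6))) = 1/(-6 + 1/(5 + 6)) = 1/(-6 + 1/11) = 1/(-65/11) = -11/65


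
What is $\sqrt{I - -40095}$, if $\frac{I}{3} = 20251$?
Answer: $4 \sqrt{6303} \approx 317.57$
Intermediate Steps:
$I = 60753$ ($I = 3 \cdot 20251 = 60753$)
$\sqrt{I - -40095} = \sqrt{60753 - -40095} = \sqrt{60753 + 40095} = \sqrt{100848} = 4 \sqrt{6303}$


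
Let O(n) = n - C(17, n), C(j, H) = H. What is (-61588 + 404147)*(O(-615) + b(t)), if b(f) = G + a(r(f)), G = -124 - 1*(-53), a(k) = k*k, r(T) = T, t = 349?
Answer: 41699707070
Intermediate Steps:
a(k) = k²
O(n) = 0 (O(n) = n - n = 0)
G = -71 (G = -124 + 53 = -71)
b(f) = -71 + f²
(-61588 + 404147)*(O(-615) + b(t)) = (-61588 + 404147)*(0 + (-71 + 349²)) = 342559*(0 + (-71 + 121801)) = 342559*(0 + 121730) = 342559*121730 = 41699707070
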